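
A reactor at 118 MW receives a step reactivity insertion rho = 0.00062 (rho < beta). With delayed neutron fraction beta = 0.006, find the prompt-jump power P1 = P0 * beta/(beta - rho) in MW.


P1/P0 = beta / (beta - rho)
P1/P0 = 0.006 / (0.006 - 0.00062) = 1.115242
P1 = 118 * 1.115242 = 131.60 MW

131.60


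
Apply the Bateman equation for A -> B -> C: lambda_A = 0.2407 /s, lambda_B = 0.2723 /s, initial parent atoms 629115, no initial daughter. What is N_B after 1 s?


N_B(t) = lambda_A * N_A0 / (lambda_B - lambda_A) * [exp(-lambda_A*t) - exp(-lambda_B*t)]
exp(-0.2407*1) = 0.7860774; exp(-0.2723*1) = 0.7616257
N_B = 0.2407 * 629115 / (0.2723 - 0.2407) * (0.7860774 - 0.7616257)
N_B = 117173

117173


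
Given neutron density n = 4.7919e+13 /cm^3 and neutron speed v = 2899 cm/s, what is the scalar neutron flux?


phi = n * v
phi = 4.7919e+13 * 2899
phi = 1.3892e+17 /cm^2/s

1.3892e+17


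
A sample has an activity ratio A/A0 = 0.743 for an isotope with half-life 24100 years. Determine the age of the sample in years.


lambda = ln(2) / t_half = ln(2) / 24100 = 2.876129e-05 /yr
t = -ln(A/A0) / lambda
t = -ln(0.743) / 2.876129e-05
t = 10328 yr

10328


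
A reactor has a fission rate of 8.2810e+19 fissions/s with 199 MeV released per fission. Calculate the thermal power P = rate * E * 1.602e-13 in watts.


P = fission_rate * E_MeV * 1.602e-13
P = 8.2810e+19 * 199 * 1.602e-13
P = 2.6400e+09 W

2.6400e+09


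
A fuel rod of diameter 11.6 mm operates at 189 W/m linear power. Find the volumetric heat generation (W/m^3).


r = D / 2 / 1000 = 11.6 / 2 / 1000 = 0.0058 m
q''' = q' / (pi * r^2)
q''' = 189 / (pi * 0.0058^2)
q''' = 1.7884e+06 W/m^3

1.7884e+06


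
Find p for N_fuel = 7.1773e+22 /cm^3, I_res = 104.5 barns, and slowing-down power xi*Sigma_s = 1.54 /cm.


p = exp(-N * I * 1e-24 / (xi*Sigma_s))
p = exp(-7.1773e+22 * 104.5 * 1e-24 / 1.54)
p = 0.0076710

0.0076710


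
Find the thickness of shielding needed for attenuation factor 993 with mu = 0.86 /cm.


x = ln(factor) / mu
x = ln(993) / 0.86
x = 8.0241 cm

8.0241


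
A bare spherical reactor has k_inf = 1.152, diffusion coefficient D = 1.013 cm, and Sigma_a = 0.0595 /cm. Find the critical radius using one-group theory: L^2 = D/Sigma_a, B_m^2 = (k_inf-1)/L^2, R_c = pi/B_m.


L^2 = D / Sigma_a = 1.013 / 0.0595 = 17.02521 cm^2
B_m^2 = (k_inf - 1) / L^2 = (1.152 - 1) / 17.02521 = 0.008927937 /cm^2
For a bare sphere: B_g = pi/R, so R_c = pi / sqrt(B_m^2)
R_c = pi / sqrt(0.008927937) = 33.249 cm

33.249


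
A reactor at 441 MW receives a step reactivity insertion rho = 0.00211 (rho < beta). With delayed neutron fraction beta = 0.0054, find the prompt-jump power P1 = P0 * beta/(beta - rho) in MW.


P1/P0 = beta / (beta - rho)
P1/P0 = 0.0054 / (0.0054 - 0.00211) = 1.641337
P1 = 441 * 1.641337 = 723.83 MW

723.83


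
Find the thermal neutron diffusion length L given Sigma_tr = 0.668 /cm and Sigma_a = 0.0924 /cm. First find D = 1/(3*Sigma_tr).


D = 1 / (3 * Sigma_tr) = 1 / (3 * 0.668) = 0.4990020 cm
L = sqrt(D / Sigma_a)
L = sqrt(0.4990020 / 0.0924)
L = 2.3239 cm

2.3239


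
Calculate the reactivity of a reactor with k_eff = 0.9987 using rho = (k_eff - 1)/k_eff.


rho = (k_eff - 1) / k_eff
rho = (0.9987 - 1) / 0.9987
rho = -0.0013017

-0.0013017


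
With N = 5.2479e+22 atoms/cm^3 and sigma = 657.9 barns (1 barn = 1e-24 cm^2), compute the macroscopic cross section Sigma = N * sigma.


Sigma = N * sigma_barns * 1e-24
Sigma = 5.2479e+22 * 657.9 * 1e-24
Sigma = 34.526 /cm

34.526


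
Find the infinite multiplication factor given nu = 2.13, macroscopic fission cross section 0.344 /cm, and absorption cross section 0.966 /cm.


k_inf = nu * Sigma_f / Sigma_a
k_inf = 2.13 * 0.344 / 0.966
k_inf = 0.75851

0.75851


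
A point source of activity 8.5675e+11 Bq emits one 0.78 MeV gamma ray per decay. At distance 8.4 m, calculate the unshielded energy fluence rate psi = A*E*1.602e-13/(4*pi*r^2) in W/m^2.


psi = A * E * 1.602e-13 / (4*pi*r^2)
psi = 8.5675e+11 * 0.78 * 1.602e-13 / (4*pi*8.4^2)
psi = 1.2074e-04 W/m^2

1.2074e-04


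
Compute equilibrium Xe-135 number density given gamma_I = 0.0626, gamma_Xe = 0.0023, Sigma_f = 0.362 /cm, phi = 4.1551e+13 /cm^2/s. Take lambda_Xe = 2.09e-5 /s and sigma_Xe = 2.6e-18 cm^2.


Xe_eq = (gamma_I + gamma_Xe) * Sigma_f * phi / (lambda_Xe + sigma_Xe * phi)
Numerator = (0.0626 + 0.0023) * 0.362 * 4.1551e+13 = 9.761909e+11
Denominator = 2.09e-5 + 2.6e-18 * 4.1551e+13 = 1.289326e-04
Xe_eq = 9.761909e+11 / 1.289326e-04 = 7.5713e+15 /cm^3

7.5713e+15


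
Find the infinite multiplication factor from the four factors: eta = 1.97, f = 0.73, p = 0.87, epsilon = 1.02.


k_inf = eta * f * p * epsilon
k_inf = 1.97 * 0.73 * 0.87 * 1.02
k_inf = 1.2762

1.2762


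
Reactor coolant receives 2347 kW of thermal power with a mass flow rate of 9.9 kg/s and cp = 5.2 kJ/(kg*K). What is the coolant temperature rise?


dT = Q / (m_dot * cp)
dT = 2347 / (9.9 * 5.2)
dT = 45.591 C

45.591


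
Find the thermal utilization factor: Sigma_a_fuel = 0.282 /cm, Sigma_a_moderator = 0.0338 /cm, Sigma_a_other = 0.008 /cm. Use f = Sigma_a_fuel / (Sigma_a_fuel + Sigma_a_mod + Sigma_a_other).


f = Sigma_a_fuel / (Sigma_a_fuel + Sigma_a_mod + Sigma_a_other)
f = 0.282 / (0.282 + 0.0338 + 0.008)
f = 0.87091

0.87091


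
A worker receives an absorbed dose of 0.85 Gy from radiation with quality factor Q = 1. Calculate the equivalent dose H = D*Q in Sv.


H = D * Q
H = 0.85 * 1
H = 0.85000 Sv

0.85000


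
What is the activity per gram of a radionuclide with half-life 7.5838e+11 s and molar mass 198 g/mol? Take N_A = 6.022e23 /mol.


lambda = ln(2) / t_half = ln(2) / 7.5838e+11 = 9.139840e-13 /s
SA = lambda * N_A / M
SA = 9.139840e-13 * 6.022e23 / 198
SA = 2.7798e+09 Bq/g

2.7798e+09


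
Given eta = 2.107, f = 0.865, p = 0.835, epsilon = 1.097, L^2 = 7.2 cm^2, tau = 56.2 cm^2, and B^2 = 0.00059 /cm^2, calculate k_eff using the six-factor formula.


k_inf = eta*f*p*eps = 2.107*0.865*0.835*1.097 = 1.669451
P_TNL = 1/(1 + L^2*B^2) = 1/(1 + 7.2*0.00059) = 0.9957700
P_FNL = exp(-B^2*tau) = exp(-0.00059*56.2) = 0.9673857
k_eff = k_inf * P_TNL * P_FNL = 1.669451 * 0.9957700 * 0.9673857
k_eff = 1.6082

1.6082


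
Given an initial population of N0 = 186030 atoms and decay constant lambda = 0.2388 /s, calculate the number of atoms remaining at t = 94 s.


N = N0 * exp(-lambda * t)
N = 186030 * exp(-0.2388 * 94)
N = 3.3181e-05

3.3181e-05


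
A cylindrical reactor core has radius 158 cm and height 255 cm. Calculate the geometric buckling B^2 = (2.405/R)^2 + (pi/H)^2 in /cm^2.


B^2 = (2.405/R)^2 + (pi/H)^2
B^2 = (2.405/158)^2 + (pi/255)^2
B^2 = 3.8348e-04 /cm^2

3.8348e-04


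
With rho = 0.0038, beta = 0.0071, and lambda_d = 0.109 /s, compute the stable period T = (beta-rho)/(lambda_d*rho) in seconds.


T = (beta - rho) / (lambda_d * rho)
T = (0.0071 - 0.0038) / (0.109 * 0.0038)
T = 7.9672 s

7.9672


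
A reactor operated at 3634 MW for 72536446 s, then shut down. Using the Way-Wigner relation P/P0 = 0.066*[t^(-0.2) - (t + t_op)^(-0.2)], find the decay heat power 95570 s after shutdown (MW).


P/P0 = 0.066 * [t^(-0.2) - (t + t_op)^(-0.2)]
P/P0 = 0.066 * [95570^(-0.2) - (95570 + 72536446)^(-0.2)]
P/P0 = 0.066 * [0.1009103 - 0.02677777] = 0.004892747
P = 3634 * 0.004892747 = 17.780 MW

17.780


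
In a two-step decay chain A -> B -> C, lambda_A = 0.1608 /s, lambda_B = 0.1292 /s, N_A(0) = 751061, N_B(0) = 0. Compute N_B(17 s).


N_B(t) = lambda_A * N_A0 / (lambda_B - lambda_A) * [exp(-lambda_A*t) - exp(-lambda_B*t)]
exp(-0.1608*17) = 0.06498492; exp(-0.1292*17) = 0.1112028
N_B = 0.1608 * 751061 / (0.1292 - 0.1608) * (0.06498492 - 0.1112028)
N_B = 176638

176638


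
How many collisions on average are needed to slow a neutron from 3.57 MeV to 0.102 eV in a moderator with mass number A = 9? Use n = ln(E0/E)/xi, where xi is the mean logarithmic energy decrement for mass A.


xi = 1 + (A-1)^2/(2A)*ln((A-1)/(A+1)) = 0.2066007 (for A = 9)
n = ln(E0/E) / xi
n = ln(3.57e6 / 0.102) / 0.2066007
n = ln(3.500000e+07) / 0.2066007 = 84.079

84.079


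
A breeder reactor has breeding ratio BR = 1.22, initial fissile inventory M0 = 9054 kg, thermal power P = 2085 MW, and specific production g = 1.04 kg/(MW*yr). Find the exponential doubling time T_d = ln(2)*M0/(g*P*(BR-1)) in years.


Breeding gain G = BR - 1 = 1.22 - 1 = 0.22
Fissile production rate = g * P * G = 1.04 * 2085 * 0.22 = 477.048 kg/yr
T_d = ln(2) * M0 / (g * P * G)
T_d = ln(2) * 9054 / 477.048 = 13.155 yr

13.155


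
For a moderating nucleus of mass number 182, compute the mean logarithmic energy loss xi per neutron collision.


xi = 1 + (A-1)^2/(2A) * ln((A-1)/(A+1))
xi = 1 + (182-1)^2/(2*182) * ln((182-1)/(182 +1))
xi = 0.010949

0.010949


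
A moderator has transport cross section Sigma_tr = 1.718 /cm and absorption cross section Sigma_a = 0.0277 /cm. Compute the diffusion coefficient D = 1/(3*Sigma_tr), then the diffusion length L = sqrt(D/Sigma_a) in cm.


D = 1 / (3 * Sigma_tr) = 1 / (3 * 1.718) = 0.1940241 cm
L = sqrt(D / Sigma_a)
L = sqrt(0.1940241 / 0.0277)
L = 2.6466 cm

2.6466


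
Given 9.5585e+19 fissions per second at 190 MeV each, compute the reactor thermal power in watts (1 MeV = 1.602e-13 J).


P = fission_rate * E_MeV * 1.602e-13
P = 9.5585e+19 * 190 * 1.602e-13
P = 2.9094e+09 W

2.9094e+09


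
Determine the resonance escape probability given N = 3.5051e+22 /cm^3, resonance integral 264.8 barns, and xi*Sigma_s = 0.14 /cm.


p = exp(-N * I * 1e-24 / (xi*Sigma_s))
p = exp(-3.5051e+22 * 264.8 * 1e-24 / 0.14)
p = 1.6137e-29

1.6137e-29


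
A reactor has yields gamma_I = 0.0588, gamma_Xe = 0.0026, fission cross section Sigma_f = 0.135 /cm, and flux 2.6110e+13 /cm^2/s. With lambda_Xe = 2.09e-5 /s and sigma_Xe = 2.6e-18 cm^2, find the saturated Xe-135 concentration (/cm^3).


Xe_eq = (gamma_I + gamma_Xe) * Sigma_f * phi / (lambda_Xe + sigma_Xe * phi)
Numerator = (0.0588 + 0.0026) * 0.135 * 2.6110e+13 = 2.164258e+11
Denominator = 2.09e-5 + 2.6e-18 * 2.6110e+13 = 8.878600e-05
Xe_eq = 2.164258e+11 / 8.878600e-05 = 2.4376e+15 /cm^3

2.4376e+15


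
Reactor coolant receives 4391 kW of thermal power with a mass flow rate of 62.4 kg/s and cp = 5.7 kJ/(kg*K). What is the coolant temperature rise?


dT = Q / (m_dot * cp)
dT = 4391 / (62.4 * 5.7)
dT = 12.345 C

12.345


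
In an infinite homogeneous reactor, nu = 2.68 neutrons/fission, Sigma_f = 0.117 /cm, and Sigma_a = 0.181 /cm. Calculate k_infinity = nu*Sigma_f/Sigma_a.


k_inf = nu * Sigma_f / Sigma_a
k_inf = 2.68 * 0.117 / 0.181
k_inf = 1.7324

1.7324


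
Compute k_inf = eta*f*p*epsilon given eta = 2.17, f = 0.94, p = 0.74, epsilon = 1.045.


k_inf = eta * f * p * epsilon
k_inf = 2.17 * 0.94 * 0.74 * 1.045
k_inf = 1.5774

1.5774


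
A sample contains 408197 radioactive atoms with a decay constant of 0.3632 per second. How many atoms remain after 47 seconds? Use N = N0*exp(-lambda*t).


N = N0 * exp(-lambda * t)
N = 408197 * exp(-0.3632 * 47)
N = 0.015750

0.015750


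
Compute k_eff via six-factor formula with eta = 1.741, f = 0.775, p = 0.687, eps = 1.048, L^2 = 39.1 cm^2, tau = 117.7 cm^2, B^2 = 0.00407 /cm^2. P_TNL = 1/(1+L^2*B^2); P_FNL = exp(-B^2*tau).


k_inf = eta*f*p*eps = 1.741*0.775*0.687*1.048 = 0.9714456
P_TNL = 1/(1 + L^2*B^2) = 1/(1 + 39.1*0.00407) = 0.8627108
P_FNL = exp(-B^2*tau) = exp(-0.00407*117.7) = 0.6193783
k_eff = k_inf * P_TNL * P_FNL = 0.9714456 * 0.8627108 * 0.6193783
k_eff = 0.51909

0.51909


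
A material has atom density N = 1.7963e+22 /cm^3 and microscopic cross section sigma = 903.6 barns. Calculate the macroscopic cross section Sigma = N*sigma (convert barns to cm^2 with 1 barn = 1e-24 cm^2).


Sigma = N * sigma_barns * 1e-24
Sigma = 1.7963e+22 * 903.6 * 1e-24
Sigma = 16.231 /cm

16.231


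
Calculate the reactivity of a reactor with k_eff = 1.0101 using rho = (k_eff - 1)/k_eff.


rho = (k_eff - 1) / k_eff
rho = (1.0101 - 1) / 1.0101
rho = 0.0099990

0.0099990


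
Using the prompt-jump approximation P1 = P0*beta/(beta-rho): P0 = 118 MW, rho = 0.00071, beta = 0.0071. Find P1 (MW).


P1/P0 = beta / (beta - rho)
P1/P0 = 0.0071 / (0.0071 - 0.00071) = 1.111111
P1 = 118 * 1.111111 = 131.11 MW

131.11


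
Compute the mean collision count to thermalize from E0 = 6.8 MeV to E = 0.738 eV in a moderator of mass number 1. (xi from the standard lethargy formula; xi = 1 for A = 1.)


xi = 1 + (A-1)^2/(2A)*ln((A-1)/(A+1)) = 1 (for A = 1)
n = ln(E0/E) / xi
n = ln(6.8e6 / 0.738) / 1
n = ln(9.214092e+06) / 1 = 16.036

16.036


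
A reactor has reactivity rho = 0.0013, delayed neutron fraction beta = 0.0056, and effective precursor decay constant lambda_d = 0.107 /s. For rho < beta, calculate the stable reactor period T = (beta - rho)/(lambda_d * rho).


T = (beta - rho) / (lambda_d * rho)
T = (0.0056 - 0.0013) / (0.107 * 0.0013)
T = 30.913 s

30.913


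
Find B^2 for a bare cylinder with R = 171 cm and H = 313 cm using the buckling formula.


B^2 = (2.405/R)^2 + (pi/H)^2
B^2 = (2.405/171)^2 + (pi/313)^2
B^2 = 2.9855e-04 /cm^2

2.9855e-04


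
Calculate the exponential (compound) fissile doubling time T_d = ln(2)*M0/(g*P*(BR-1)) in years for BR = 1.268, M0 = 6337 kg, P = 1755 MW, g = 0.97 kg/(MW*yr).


Breeding gain G = BR - 1 = 1.268 - 1 = 0.268
Fissile production rate = g * P * G = 0.97 * 1755 * 0.268 = 456.2298 kg/yr
T_d = ln(2) * M0 / (g * P * G)
T_d = ln(2) * 6337 / 456.2298 = 9.6278 yr

9.6278


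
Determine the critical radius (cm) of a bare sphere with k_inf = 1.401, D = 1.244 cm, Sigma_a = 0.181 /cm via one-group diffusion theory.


L^2 = D / Sigma_a = 1.244 / 0.181 = 6.872928 cm^2
B_m^2 = (k_inf - 1) / L^2 = (1.401 - 1) / 6.872928 = 0.05834486 /cm^2
For a bare sphere: B_g = pi/R, so R_c = pi / sqrt(B_m^2)
R_c = pi / sqrt(0.05834486) = 13.006 cm

13.006


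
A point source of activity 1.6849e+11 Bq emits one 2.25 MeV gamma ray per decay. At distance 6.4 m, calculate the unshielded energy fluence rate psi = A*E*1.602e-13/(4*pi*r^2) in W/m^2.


psi = A * E * 1.602e-13 / (4*pi*r^2)
psi = 1.6849e+11 * 2.25 * 1.602e-13 / (4*pi*6.4^2)
psi = 1.1799e-04 W/m^2

1.1799e-04


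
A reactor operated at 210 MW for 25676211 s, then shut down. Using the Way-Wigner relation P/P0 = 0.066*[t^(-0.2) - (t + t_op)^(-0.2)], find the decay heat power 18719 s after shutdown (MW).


P/P0 = 0.066 * [t^(-0.2) - (t + t_op)^(-0.2)]
P/P0 = 0.066 * [18719^(-0.2) - (18719 + 25676211)^(-0.2)]
P/P0 = 0.066 * [0.1398117 - 0.03296329] = 0.007051995
P = 210 * 0.007051995 = 1.4809 MW

1.4809


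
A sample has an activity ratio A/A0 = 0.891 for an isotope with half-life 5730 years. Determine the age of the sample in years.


lambda = ln(2) / t_half = ln(2) / 5730 = 1.209681e-04 /yr
t = -ln(A/A0) / lambda
t = -ln(0.891) / 1.209681e-04
t = 954.06 yr

954.06


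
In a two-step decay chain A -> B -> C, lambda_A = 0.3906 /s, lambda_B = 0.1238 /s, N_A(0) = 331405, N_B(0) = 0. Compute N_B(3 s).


N_B(t) = lambda_A * N_A0 / (lambda_B - lambda_A) * [exp(-lambda_A*t) - exp(-lambda_B*t)]
exp(-0.3906*3) = 0.3098088; exp(-0.1238*3) = 0.6897680
N_B = 0.3906 * 331405 / (0.1238 - 0.3906) * (0.3098088 - 0.6897680)
N_B = 184350

184350


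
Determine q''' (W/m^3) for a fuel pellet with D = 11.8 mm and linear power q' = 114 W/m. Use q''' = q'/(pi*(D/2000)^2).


r = D / 2 / 1000 = 11.8 / 2 / 1000 = 0.0059 m
q''' = q' / (pi * r^2)
q''' = 114 / (pi * 0.0059^2)
q''' = 1.0424e+06 W/m^3

1.0424e+06


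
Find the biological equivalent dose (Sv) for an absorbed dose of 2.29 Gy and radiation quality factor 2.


H = D * Q
H = 2.29 * 2
H = 4.5800 Sv

4.5800


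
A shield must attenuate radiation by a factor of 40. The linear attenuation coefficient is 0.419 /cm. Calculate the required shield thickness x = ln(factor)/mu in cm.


x = ln(factor) / mu
x = ln(40) / 0.419
x = 8.8040 cm

8.8040


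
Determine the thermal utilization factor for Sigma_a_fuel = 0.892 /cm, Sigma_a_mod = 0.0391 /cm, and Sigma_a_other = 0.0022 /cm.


f = Sigma_a_fuel / (Sigma_a_fuel + Sigma_a_mod + Sigma_a_other)
f = 0.892 / (0.892 + 0.0391 + 0.0022)
f = 0.95575

0.95575


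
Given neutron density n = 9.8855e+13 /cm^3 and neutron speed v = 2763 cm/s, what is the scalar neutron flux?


phi = n * v
phi = 9.8855e+13 * 2763
phi = 2.7314e+17 /cm^2/s

2.7314e+17


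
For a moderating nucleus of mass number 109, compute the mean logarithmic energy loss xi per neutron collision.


xi = 1 + (A-1)^2/(2A) * ln((A-1)/(A+1))
xi = 1 + (109-1)^2/(2*109) * ln((109-1)/(109 +1))
xi = 0.018237

0.018237


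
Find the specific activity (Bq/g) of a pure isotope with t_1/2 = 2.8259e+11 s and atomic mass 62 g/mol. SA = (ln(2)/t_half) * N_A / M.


lambda = ln(2) / t_half = ln(2) / 2.8259e+11 = 2.452837e-12 /s
SA = lambda * N_A / M
SA = 2.452837e-12 * 6.022e23 / 62
SA = 2.3824e+10 Bq/g

2.3824e+10


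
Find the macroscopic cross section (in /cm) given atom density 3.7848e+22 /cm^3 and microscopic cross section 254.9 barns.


Sigma = N * sigma_barns * 1e-24
Sigma = 3.7848e+22 * 254.9 * 1e-24
Sigma = 9.6475 /cm

9.6475


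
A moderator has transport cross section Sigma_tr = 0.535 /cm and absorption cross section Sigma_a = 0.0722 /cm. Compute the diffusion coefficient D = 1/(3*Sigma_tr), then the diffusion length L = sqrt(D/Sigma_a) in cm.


D = 1 / (3 * Sigma_tr) = 1 / (3 * 0.535) = 0.6230530 cm
L = sqrt(D / Sigma_a)
L = sqrt(0.6230530 / 0.0722)
L = 2.9376 cm

2.9376


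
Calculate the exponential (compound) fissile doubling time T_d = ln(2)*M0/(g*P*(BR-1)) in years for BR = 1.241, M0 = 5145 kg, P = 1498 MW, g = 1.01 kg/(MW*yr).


Breeding gain G = BR - 1 = 1.241 - 1 = 0.241
Fissile production rate = g * P * G = 1.01 * 1498 * 0.241 = 364.62818 kg/yr
T_d = ln(2) * M0 / (g * P * G)
T_d = ln(2) * 5145 / 364.62818 = 9.7805 yr

9.7805


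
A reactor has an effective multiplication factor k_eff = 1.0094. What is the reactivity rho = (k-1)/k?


rho = (k_eff - 1) / k_eff
rho = (1.0094 - 1) / 1.0094
rho = 0.0093125

0.0093125


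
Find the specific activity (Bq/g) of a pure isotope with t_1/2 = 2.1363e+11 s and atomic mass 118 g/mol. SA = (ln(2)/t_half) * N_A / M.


lambda = ln(2) / t_half = ln(2) / 2.1363e+11 = 3.244615e-12 /s
SA = lambda * N_A / M
SA = 3.244615e-12 * 6.022e23 / 118
SA = 1.6559e+10 Bq/g

1.6559e+10


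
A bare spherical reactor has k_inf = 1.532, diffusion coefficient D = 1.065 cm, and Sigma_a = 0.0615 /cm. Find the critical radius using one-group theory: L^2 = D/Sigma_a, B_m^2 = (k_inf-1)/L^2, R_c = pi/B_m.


L^2 = D / Sigma_a = 1.065 / 0.0615 = 17.31707 cm^2
B_m^2 = (k_inf - 1) / L^2 = (1.532 - 1) / 17.31707 = 0.03072113 /cm^2
For a bare sphere: B_g = pi/R, so R_c = pi / sqrt(B_m^2)
R_c = pi / sqrt(0.03072113) = 17.924 cm

17.924


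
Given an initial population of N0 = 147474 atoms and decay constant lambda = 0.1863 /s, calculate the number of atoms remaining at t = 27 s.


N = N0 * exp(-lambda * t)
N = 147474 * exp(-0.1863 * 27)
N = 964.21

964.21


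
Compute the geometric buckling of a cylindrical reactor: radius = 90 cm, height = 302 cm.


B^2 = (2.405/R)^2 + (pi/H)^2
B^2 = (2.405/90)^2 + (pi/302)^2
B^2 = 8.2229e-04 /cm^2

8.2229e-04


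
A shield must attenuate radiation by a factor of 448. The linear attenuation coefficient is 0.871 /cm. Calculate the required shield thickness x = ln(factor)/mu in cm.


x = ln(factor) / mu
x = ln(448) / 0.871
x = 7.0089 cm

7.0089


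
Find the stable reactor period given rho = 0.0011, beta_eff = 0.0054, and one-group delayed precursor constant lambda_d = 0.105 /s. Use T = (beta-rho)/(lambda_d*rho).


T = (beta - rho) / (lambda_d * rho)
T = (0.0054 - 0.0011) / (0.105 * 0.0011)
T = 37.229 s

37.229


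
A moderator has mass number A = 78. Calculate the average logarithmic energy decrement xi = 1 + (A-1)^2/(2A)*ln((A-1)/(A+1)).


xi = 1 + (A-1)^2/(2A) * ln((A-1)/(A+1))
xi = 1 + (78-1)^2/(2*78) * ln((78-1)/(78 +1))
xi = 0.025423

0.025423


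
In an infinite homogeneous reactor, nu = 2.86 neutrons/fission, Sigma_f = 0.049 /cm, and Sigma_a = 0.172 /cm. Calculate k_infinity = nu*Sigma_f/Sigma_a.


k_inf = nu * Sigma_f / Sigma_a
k_inf = 2.86 * 0.049 / 0.172
k_inf = 0.81477

0.81477


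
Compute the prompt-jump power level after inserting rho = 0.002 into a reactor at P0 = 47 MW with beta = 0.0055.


P1/P0 = beta / (beta - rho)
P1/P0 = 0.0055 / (0.0055 - 0.002) = 1.571429
P1 = 47 * 1.571429 = 73.857 MW

73.857


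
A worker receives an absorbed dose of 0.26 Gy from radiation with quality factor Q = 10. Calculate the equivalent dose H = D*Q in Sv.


H = D * Q
H = 0.26 * 10
H = 2.6000 Sv

2.6000


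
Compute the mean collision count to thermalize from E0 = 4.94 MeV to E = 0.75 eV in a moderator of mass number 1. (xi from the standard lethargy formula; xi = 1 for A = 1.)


xi = 1 + (A-1)^2/(2A)*ln((A-1)/(A+1)) = 1 (for A = 1)
n = ln(E0/E) / xi
n = ln(4.94e6 / 0.75) / 1
n = ln(6.586667e+06) / 1 = 15.701

15.701


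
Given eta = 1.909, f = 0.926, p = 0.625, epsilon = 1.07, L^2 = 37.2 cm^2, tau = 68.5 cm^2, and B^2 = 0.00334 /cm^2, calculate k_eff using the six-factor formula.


k_inf = eta*f*p*eps = 1.909*0.926*0.625*1.07 = 1.182172
P_TNL = 1/(1 + L^2*B^2) = 1/(1 + 37.2*0.00334) = 0.8894835
P_FNL = exp(-B^2*tau) = exp(-0.00334*68.5) = 0.7954956
k_eff = k_inf * P_TNL * P_FNL = 1.182172 * 0.8894835 * 0.7954956
k_eff = 0.83648

0.83648


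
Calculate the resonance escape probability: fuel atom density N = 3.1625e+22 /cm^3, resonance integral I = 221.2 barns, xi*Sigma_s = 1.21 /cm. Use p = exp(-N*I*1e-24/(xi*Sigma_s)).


p = exp(-N * I * 1e-24 / (xi*Sigma_s))
p = exp(-3.1625e+22 * 221.2 * 1e-24 / 1.21)
p = 0.0030845

0.0030845


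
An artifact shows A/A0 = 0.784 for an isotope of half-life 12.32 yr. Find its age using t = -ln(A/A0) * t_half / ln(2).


lambda = ln(2) / t_half = ln(2) / 12.32 = 0.05626195 /yr
t = -ln(A/A0) / lambda
t = -ln(0.784) / 0.05626195
t = 4.3252 yr

4.3252


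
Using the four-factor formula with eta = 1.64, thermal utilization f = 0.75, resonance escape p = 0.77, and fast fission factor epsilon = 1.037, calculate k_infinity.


k_inf = eta * f * p * epsilon
k_inf = 1.64 * 0.75 * 0.77 * 1.037
k_inf = 0.98214

0.98214


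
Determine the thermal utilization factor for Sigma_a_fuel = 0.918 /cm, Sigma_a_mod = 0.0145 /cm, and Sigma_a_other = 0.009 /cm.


f = Sigma_a_fuel / (Sigma_a_fuel + Sigma_a_mod + Sigma_a_other)
f = 0.918 / (0.918 + 0.0145 + 0.009)
f = 0.97504

0.97504


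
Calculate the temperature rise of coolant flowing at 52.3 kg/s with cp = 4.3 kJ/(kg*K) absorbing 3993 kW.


dT = Q / (m_dot * cp)
dT = 3993 / (52.3 * 4.3)
dT = 17.755 C

17.755


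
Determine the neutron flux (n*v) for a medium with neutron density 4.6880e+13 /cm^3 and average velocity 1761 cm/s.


phi = n * v
phi = 4.6880e+13 * 1761
phi = 8.2556e+16 /cm^2/s

8.2556e+16


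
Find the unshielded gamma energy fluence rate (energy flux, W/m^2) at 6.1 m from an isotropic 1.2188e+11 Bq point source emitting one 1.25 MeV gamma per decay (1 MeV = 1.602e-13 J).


psi = A * E * 1.602e-13 / (4*pi*r^2)
psi = 1.2188e+11 * 1.25 * 1.602e-13 / (4*pi*6.1^2)
psi = 5.2196e-05 W/m^2

5.2196e-05


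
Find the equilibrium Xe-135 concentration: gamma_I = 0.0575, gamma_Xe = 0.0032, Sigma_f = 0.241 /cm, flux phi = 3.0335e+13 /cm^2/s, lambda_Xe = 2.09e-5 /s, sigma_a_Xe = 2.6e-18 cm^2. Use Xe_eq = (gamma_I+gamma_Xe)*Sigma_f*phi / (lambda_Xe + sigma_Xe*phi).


Xe_eq = (gamma_I + gamma_Xe) * Sigma_f * phi / (lambda_Xe + sigma_Xe * phi)
Numerator = (0.0575 + 0.0032) * 0.241 * 3.0335e+13 = 4.437616e+11
Denominator = 2.09e-5 + 2.6e-18 * 3.0335e+13 = 9.977100e-05
Xe_eq = 4.437616e+11 / 9.977100e-05 = 4.4478e+15 /cm^3

4.4478e+15


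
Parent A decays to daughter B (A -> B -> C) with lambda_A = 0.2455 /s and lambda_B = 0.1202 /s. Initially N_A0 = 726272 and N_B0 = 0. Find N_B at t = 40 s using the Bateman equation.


N_B(t) = lambda_A * N_A0 / (lambda_B - lambda_A) * [exp(-lambda_A*t) - exp(-lambda_B*t)]
exp(-0.2455*40) = 5.435358e-05; exp(-0.1202*40) = 0.008164172
N_B = 0.2455 * 726272 / (0.1202 - 0.2455) * (5.435358e-05 - 0.008164172)
N_B = 11540

11540


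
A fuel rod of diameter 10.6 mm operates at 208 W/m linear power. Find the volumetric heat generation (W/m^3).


r = D / 2 / 1000 = 10.6 / 2 / 1000 = 0.0053 m
q''' = q' / (pi * r^2)
q''' = 208 / (pi * 0.0053^2)
q''' = 2.3570e+06 W/m^3

2.3570e+06


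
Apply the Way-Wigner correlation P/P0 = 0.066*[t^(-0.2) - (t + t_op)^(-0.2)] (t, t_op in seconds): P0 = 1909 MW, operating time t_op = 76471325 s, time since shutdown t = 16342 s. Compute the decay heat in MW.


P/P0 = 0.066 * [t^(-0.2) - (t + t_op)^(-0.2)]
P/P0 = 0.066 * [16342^(-0.2) - (16342 + 76471325)^(-0.2)]
P/P0 = 0.066 * [0.1436610 - 0.02650219] = 0.007732481
P = 1909 * 0.007732481 = 14.761 MW

14.761


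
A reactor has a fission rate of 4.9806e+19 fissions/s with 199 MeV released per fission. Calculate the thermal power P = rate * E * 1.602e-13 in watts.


P = fission_rate * E_MeV * 1.602e-13
P = 4.9806e+19 * 199 * 1.602e-13
P = 1.5878e+09 W

1.5878e+09


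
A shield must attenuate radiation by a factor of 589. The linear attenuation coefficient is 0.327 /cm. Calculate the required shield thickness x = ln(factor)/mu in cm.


x = ln(factor) / mu
x = ln(589) / 0.327
x = 19.506 cm

19.506


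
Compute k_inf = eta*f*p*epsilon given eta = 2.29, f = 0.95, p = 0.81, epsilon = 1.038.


k_inf = eta * f * p * epsilon
k_inf = 2.29 * 0.95 * 0.81 * 1.038
k_inf = 1.8291

1.8291


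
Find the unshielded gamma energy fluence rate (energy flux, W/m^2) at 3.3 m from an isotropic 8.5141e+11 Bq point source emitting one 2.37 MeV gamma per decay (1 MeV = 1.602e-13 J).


psi = A * E * 1.602e-13 / (4*pi*r^2)
psi = 8.5141e+11 * 2.37 * 1.602e-13 / (4*pi*3.3^2)
psi = 0.0023622 W/m^2

0.0023622


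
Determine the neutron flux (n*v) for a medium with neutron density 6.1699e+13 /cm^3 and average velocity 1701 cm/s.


phi = n * v
phi = 6.1699e+13 * 1701
phi = 1.0495e+17 /cm^2/s

1.0495e+17


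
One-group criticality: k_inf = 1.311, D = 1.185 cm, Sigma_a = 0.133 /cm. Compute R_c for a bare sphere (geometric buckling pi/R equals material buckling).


L^2 = D / Sigma_a = 1.185 / 0.133 = 8.909774 cm^2
B_m^2 = (k_inf - 1) / L^2 = (1.311 - 1) / 8.909774 = 0.03490549 /cm^2
For a bare sphere: B_g = pi/R, so R_c = pi / sqrt(B_m^2)
R_c = pi / sqrt(0.03490549) = 16.815 cm

16.815


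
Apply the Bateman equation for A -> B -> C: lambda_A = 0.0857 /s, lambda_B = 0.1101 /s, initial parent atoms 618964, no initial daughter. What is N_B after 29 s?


N_B(t) = lambda_A * N_A0 / (lambda_B - lambda_A) * [exp(-lambda_A*t) - exp(-lambda_B*t)]
exp(-0.0857*29) = 0.08330056; exp(-0.1101*29) = 0.04105265
N_B = 0.0857 * 618964 / (0.1101 - 0.0857) * (0.08330056 - 0.04105265)
N_B = 91846

91846


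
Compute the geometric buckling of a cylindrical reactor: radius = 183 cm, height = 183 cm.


B^2 = (2.405/R)^2 + (pi/H)^2
B^2 = (2.405/183)^2 + (pi/183)^2
B^2 = 4.6743e-04 /cm^2

4.6743e-04


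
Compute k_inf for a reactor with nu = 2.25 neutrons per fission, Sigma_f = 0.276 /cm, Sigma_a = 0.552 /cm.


k_inf = nu * Sigma_f / Sigma_a
k_inf = 2.25 * 0.276 / 0.552
k_inf = 1.1250

1.1250


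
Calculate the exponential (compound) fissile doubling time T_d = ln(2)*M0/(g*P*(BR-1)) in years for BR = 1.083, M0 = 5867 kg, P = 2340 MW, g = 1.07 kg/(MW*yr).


Breeding gain G = BR - 1 = 1.083 - 1 = 0.083
Fissile production rate = g * P * G = 1.07 * 2340 * 0.083 = 207.8154 kg/yr
T_d = ln(2) * M0 / (g * P * G)
T_d = ln(2) * 5867 / 207.8154 = 19.569 yr

19.569


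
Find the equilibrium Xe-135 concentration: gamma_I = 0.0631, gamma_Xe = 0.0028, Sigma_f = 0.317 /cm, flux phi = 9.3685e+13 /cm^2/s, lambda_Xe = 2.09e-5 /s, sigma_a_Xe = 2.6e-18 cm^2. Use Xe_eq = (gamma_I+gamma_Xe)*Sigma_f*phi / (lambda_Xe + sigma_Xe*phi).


Xe_eq = (gamma_I + gamma_Xe) * Sigma_f * phi / (lambda_Xe + sigma_Xe * phi)
Numerator = (0.0631 + 0.0028) * 0.317 * 9.3685e+13 = 1.957108e+12
Denominator = 2.09e-5 + 2.6e-18 * 9.3685e+13 = 2.644810e-04
Xe_eq = 1.957108e+12 / 2.644810e-04 = 7.3998e+15 /cm^3

7.3998e+15


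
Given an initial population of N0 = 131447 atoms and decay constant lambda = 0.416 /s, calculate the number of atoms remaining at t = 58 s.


N = N0 * exp(-lambda * t)
N = 131447 * exp(-0.416 * 58)
N = 4.3661e-06

4.3661e-06


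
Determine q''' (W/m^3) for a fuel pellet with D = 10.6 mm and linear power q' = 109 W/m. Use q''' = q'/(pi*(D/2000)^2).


r = D / 2 / 1000 = 10.6 / 2 / 1000 = 0.0053 m
q''' = q' / (pi * r^2)
q''' = 109 / (pi * 0.0053^2)
q''' = 1.2352e+06 W/m^3

1.2352e+06


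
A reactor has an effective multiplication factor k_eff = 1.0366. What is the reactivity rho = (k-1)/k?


rho = (k_eff - 1) / k_eff
rho = (1.0366 - 1) / 1.0366
rho = 0.035308

0.035308


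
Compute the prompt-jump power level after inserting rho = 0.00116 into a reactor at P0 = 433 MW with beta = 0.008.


P1/P0 = beta / (beta - rho)
P1/P0 = 0.008 / (0.008 - 0.00116) = 1.169591
P1 = 433 * 1.169591 = 506.43 MW

506.43


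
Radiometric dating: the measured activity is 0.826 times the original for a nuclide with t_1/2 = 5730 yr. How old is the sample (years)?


lambda = ln(2) / t_half = ln(2) / 5730 = 1.209681e-04 /yr
t = -ln(A/A0) / lambda
t = -ln(0.826) / 1.209681e-04
t = 1580.3 yr

1580.3


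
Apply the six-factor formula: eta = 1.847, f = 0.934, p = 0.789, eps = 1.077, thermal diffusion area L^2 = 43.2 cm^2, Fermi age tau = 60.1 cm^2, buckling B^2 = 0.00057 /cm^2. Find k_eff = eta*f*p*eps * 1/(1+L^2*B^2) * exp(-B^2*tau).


k_inf = eta*f*p*eps = 1.847*0.934*0.789*1.077 = 1.465907
P_TNL = 1/(1 + L^2*B^2) = 1/(1 + 43.2*0.00057) = 0.9759678
P_FNL = exp(-B^2*tau) = exp(-0.00057*60.1) = 0.9663231
k_eff = k_inf * P_TNL * P_FNL = 1.465907 * 0.9759678 * 0.9663231
k_eff = 1.3825

1.3825


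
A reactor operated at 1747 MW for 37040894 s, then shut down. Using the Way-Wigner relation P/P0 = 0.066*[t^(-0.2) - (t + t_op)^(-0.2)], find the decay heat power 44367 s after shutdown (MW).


P/P0 = 0.066 * [t^(-0.2) - (t + t_op)^(-0.2)]
P/P0 = 0.066 * [44367^(-0.2) - (44367 + 37040894)^(-0.2)]
P/P0 = 0.066 * [0.1176489 - 0.03063090] = 0.005743188
P = 1747 * 0.005743188 = 10.033 MW

10.033


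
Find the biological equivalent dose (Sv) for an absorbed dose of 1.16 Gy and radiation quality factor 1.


H = D * Q
H = 1.16 * 1
H = 1.1600 Sv

1.1600


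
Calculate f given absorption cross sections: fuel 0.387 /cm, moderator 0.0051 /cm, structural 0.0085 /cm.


f = Sigma_a_fuel / (Sigma_a_fuel + Sigma_a_mod + Sigma_a_other)
f = 0.387 / (0.387 + 0.0051 + 0.0085)
f = 0.96605

0.96605


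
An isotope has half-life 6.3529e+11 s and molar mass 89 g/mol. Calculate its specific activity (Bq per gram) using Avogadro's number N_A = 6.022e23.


lambda = ln(2) / t_half = ln(2) / 6.3529e+11 = 1.091072e-12 /s
SA = lambda * N_A / M
SA = 1.091072e-12 * 6.022e23 / 89
SA = 7.3825e+09 Bq/g

7.3825e+09


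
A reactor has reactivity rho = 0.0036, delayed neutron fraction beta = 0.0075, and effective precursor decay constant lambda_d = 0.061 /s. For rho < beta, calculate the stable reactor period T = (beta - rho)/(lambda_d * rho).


T = (beta - rho) / (lambda_d * rho)
T = (0.0075 - 0.0036) / (0.061 * 0.0036)
T = 17.760 s

17.760


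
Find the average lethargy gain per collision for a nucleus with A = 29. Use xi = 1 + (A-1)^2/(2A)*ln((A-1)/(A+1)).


xi = 1 + (A-1)^2/(2A) * ln((A-1)/(A+1))
xi = 1 + (29-1)^2/(2*29) * ln((29-1)/(29 +1))
xi = 0.067407

0.067407


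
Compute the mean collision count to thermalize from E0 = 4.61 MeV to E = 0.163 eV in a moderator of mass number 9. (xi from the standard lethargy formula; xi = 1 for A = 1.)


xi = 1 + (A-1)^2/(2A)*ln((A-1)/(A+1)) = 0.2066007 (for A = 9)
n = ln(E0/E) / xi
n = ln(4.61e6 / 0.163) / 0.2066007
n = ln(2.828221e+07) / 0.2066007 = 83.048

83.048


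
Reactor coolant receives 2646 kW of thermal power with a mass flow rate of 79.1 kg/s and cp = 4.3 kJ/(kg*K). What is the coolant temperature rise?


dT = Q / (m_dot * cp)
dT = 2646 / (79.1 * 4.3)
dT = 7.7794 C

7.7794


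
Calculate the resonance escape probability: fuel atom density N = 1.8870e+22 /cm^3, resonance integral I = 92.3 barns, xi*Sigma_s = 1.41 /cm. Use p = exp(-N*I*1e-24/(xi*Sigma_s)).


p = exp(-N * I * 1e-24 / (xi*Sigma_s))
p = exp(-1.8870e+22 * 92.3 * 1e-24 / 1.41)
p = 0.29076

0.29076


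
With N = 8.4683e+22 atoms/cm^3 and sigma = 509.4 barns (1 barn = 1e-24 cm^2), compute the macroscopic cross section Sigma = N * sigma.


Sigma = N * sigma_barns * 1e-24
Sigma = 8.4683e+22 * 509.4 * 1e-24
Sigma = 43.138 /cm

43.138


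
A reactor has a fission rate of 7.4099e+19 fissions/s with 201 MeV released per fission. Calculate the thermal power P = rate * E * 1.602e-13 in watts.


P = fission_rate * E_MeV * 1.602e-13
P = 7.4099e+19 * 201 * 1.602e-13
P = 2.3860e+09 W

2.3860e+09


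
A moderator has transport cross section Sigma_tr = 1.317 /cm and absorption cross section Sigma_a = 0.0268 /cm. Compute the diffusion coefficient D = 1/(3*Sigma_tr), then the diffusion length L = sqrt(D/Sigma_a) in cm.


D = 1 / (3 * Sigma_tr) = 1 / (3 * 1.317) = 0.2531005 cm
L = sqrt(D / Sigma_a)
L = sqrt(0.2531005 / 0.0268)
L = 3.0731 cm

3.0731


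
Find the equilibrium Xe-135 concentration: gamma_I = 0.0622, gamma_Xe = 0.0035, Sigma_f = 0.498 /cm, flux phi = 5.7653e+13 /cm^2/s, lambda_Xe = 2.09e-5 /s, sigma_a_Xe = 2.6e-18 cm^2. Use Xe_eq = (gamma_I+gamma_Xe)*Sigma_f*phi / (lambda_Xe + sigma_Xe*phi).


Xe_eq = (gamma_I + gamma_Xe) * Sigma_f * phi / (lambda_Xe + sigma_Xe * phi)
Numerator = (0.0622 + 0.0035) * 0.498 * 5.7653e+13 = 1.886325e+12
Denominator = 2.09e-5 + 2.6e-18 * 5.7653e+13 = 1.707978e-04
Xe_eq = 1.886325e+12 / 1.707978e-04 = 1.1044e+16 /cm^3

1.1044e+16


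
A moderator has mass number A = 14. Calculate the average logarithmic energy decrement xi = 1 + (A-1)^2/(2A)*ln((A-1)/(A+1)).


xi = 1 + (A-1)^2/(2A) * ln((A-1)/(A+1))
xi = 1 + (14-1)^2/(2*14) * ln((14-1)/(14 +1))
xi = 0.13628

0.13628


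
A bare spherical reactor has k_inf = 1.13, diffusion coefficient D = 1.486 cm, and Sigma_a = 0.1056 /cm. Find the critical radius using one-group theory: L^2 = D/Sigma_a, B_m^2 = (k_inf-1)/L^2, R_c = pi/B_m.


L^2 = D / Sigma_a = 1.486 / 0.1056 = 14.07197 cm^2
B_m^2 = (k_inf - 1) / L^2 = (1.13 - 1) / 14.07197 = 0.009238223 /cm^2
For a bare sphere: B_g = pi/R, so R_c = pi / sqrt(B_m^2)
R_c = pi / sqrt(0.009238223) = 32.686 cm

32.686


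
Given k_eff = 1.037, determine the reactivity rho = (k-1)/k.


rho = (k_eff - 1) / k_eff
rho = (1.037 - 1) / 1.037
rho = 0.035680

0.035680


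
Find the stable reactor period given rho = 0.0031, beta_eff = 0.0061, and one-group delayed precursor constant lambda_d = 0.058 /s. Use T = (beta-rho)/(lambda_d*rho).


T = (beta - rho) / (lambda_d * rho)
T = (0.0061 - 0.0031) / (0.058 * 0.0031)
T = 16.685 s

16.685


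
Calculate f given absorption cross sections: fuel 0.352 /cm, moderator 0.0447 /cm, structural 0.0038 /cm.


f = Sigma_a_fuel / (Sigma_a_fuel + Sigma_a_mod + Sigma_a_other)
f = 0.352 / (0.352 + 0.0447 + 0.0038)
f = 0.87890

0.87890


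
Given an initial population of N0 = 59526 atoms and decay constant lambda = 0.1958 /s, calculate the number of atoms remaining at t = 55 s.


N = N0 * exp(-lambda * t)
N = 59526 * exp(-0.1958 * 55)
N = 1.2525

1.2525


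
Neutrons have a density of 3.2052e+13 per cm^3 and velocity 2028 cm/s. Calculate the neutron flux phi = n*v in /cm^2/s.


phi = n * v
phi = 3.2052e+13 * 2028
phi = 6.5001e+16 /cm^2/s

6.5001e+16


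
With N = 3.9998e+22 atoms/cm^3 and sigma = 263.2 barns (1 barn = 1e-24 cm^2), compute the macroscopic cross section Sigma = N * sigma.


Sigma = N * sigma_barns * 1e-24
Sigma = 3.9998e+22 * 263.2 * 1e-24
Sigma = 10.527 /cm

10.527


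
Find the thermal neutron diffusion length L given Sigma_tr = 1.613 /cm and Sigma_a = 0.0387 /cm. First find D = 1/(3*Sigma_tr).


D = 1 / (3 * Sigma_tr) = 1 / (3 * 1.613) = 0.2066543 cm
L = sqrt(D / Sigma_a)
L = sqrt(0.2066543 / 0.0387)
L = 2.3108 cm

2.3108


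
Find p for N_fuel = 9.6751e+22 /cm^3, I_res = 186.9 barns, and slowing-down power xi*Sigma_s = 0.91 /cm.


p = exp(-N * I * 1e-24 / (xi*Sigma_s))
p = exp(-9.6751e+22 * 186.9 * 1e-24 / 0.91)
p = 2.3446e-09

2.3446e-09


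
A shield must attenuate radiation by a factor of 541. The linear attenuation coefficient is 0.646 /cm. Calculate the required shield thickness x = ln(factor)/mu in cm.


x = ln(factor) / mu
x = ln(541) / 0.646
x = 9.7421 cm

9.7421


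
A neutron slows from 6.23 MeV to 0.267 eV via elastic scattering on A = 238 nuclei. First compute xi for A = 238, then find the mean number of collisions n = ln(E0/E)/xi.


xi = 1 + (A-1)^2/(2A)*ln((A-1)/(A+1)) = 0.008379872 (for A = 238)
n = ln(E0/E) / xi
n = ln(6.23e6 / 0.267) / 0.008379872
n = ln(2.333333e+07) / 0.008379872 = 2024.5

2024.5


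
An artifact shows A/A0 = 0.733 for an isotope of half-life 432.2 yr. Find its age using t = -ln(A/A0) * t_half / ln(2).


lambda = ln(2) / t_half = ln(2) / 432.2 = 0.001603765 /yr
t = -ln(A/A0) / lambda
t = -ln(0.733) / 0.001603765
t = 193.68 yr

193.68


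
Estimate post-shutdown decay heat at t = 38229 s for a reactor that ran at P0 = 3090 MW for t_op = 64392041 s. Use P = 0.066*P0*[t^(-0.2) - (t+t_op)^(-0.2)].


P/P0 = 0.066 * [t^(-0.2) - (t + t_op)^(-0.2)]
P/P0 = 0.066 * [38229^(-0.2) - (38229 + 64392041)^(-0.2)]
P/P0 = 0.066 * [0.1212052 - 0.02742723] = 0.006189346
P = 3090 * 0.006189346 = 19.125 MW

19.125


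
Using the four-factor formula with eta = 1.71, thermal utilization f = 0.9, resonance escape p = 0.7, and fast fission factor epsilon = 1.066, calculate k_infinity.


k_inf = eta * f * p * epsilon
k_inf = 1.71 * 0.9 * 0.7 * 1.066
k_inf = 1.1484

1.1484


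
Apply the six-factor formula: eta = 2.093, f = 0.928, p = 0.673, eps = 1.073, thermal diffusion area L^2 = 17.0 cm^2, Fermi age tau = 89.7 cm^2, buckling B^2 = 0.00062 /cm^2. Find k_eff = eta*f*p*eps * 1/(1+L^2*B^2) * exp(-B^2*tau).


k_inf = eta*f*p*eps = 2.093*0.928*0.673*1.073 = 1.402594
P_TNL = 1/(1 + L^2*B^2) = 1/(1 + 17.0*0.00062) = 0.9895699
P_FNL = exp(-B^2*tau) = exp(-0.00062*89.7) = 0.9459042
k_eff = k_inf * P_TNL * P_FNL = 1.402594 * 0.9895699 * 0.9459042
k_eff = 1.3129

1.3129


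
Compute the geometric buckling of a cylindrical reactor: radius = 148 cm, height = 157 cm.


B^2 = (2.405/R)^2 + (pi/H)^2
B^2 = (2.405/148)^2 + (pi/157)^2
B^2 = 6.6447e-04 /cm^2

6.6447e-04


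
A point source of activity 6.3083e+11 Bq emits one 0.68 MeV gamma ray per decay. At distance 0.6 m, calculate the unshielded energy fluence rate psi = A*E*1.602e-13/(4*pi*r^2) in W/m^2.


psi = A * E * 1.602e-13 / (4*pi*r^2)
psi = 6.3083e+11 * 0.68 * 1.602e-13 / (4*pi*0.6^2)
psi = 0.015190 W/m^2

0.015190


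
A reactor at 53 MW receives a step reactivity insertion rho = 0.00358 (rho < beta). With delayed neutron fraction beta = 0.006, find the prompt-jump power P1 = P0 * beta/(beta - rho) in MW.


P1/P0 = beta / (beta - rho)
P1/P0 = 0.006 / (0.006 - 0.00358) = 2.479339
P1 = 53 * 2.479339 = 131.40 MW

131.40


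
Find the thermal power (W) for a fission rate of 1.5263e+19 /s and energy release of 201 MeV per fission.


P = fission_rate * E_MeV * 1.602e-13
P = 1.5263e+19 * 201 * 1.602e-13
P = 4.9147e+08 W

4.9147e+08


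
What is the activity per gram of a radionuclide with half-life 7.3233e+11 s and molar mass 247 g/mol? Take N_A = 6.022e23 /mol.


lambda = ln(2) / t_half = ln(2) / 7.3233e+11 = 9.464957e-13 /s
SA = lambda * N_A / M
SA = 9.464957e-13 * 6.022e23 / 247
SA = 2.3076e+09 Bq/g

2.3076e+09


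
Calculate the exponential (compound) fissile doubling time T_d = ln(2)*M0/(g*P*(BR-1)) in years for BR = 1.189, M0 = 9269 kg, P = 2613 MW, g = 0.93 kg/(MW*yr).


Breeding gain G = BR - 1 = 1.189 - 1 = 0.189
Fissile production rate = g * P * G = 0.93 * 2613 * 0.189 = 459.28701 kg/yr
T_d = ln(2) * M0 / (g * P * G)
T_d = ln(2) * 9269 / 459.28701 = 13.989 yr

13.989
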